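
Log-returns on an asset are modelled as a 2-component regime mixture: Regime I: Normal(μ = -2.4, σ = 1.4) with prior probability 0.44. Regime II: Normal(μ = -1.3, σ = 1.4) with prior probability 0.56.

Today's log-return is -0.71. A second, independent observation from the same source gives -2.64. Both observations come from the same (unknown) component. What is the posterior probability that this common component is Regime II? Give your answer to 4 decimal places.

0.6077

By Bayes' theorem, P(k | x) = P(Z=k) f_k(x) / Σ_j P(Z=j) f_j(x).
Since both observations come from the same component, the likelihood for component k is f_k(x₁)·f_k(x₂).
  p_I = [(1/(1.4·√(2π)))·exp(−(-0.71−-2.4)²/(2·1.4²)) = 0.284959·exp(-0.72860) = 0.137517] × [0.280802] = 0.0386151
  p_II = [(1/(1.4·√(2π)))·exp(−(-0.71−-1.3)²/(2·1.4²)) = 0.284959·exp(-0.08880) = 0.260745] × [0.180239] = 0.0469964
Unnormalised posteriors:
  P(Z=I)·p_I = 0.44 × 0.0386151 = 0.0169906
  P(Z=II)·p_II = 0.56 × 0.0469964 = 0.026318
Sum: 0.0169906 + 0.026318 = 0.0433086
P(Regime II | x) ≈ 0.6077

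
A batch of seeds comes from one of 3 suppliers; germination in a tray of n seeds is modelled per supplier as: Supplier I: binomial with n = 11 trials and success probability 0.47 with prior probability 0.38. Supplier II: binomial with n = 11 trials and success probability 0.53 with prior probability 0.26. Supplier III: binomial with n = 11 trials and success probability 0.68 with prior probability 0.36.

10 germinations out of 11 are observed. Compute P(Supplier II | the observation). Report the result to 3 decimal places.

The responsibility of component k is w_k f_k(x) divided by Σ_j w_j f_j(x).
Binomial probabilities:
  p_I = 0.00306653
  p_II = 0.00904168
  p_III = 0.0744101
Weight by the priors:
  w_I·p_I = 0.38 × 0.00306653 = 0.00116528
  w_II·p_II = 0.26 × 0.00904168 = 0.00235084
  w_III·p_III = 0.36 × 0.0744101 = 0.0267876
Normaliser: 0.00116528 + 0.00235084 + 0.0267876 = 0.0303037
P(Supplier II | the observation) ≈ 0.078

0.078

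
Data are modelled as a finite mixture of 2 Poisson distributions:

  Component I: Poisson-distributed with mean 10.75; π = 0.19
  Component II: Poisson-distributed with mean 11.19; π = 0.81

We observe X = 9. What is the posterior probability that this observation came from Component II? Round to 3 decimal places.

0.798

By Bayes' theorem, P(k | x) = P(Z=k) f_k(x) / Σ_j P(Z=j) f_j(x).
Component likelihoods at x = 9:
  f_I = 0.113305
  f_II = 0.104701
Unnormalised posteriors:
  P(Z=I)·f_I = 0.19 × 0.113305 = 0.0215279
  P(Z=II)·f_II = 0.81 × 0.104701 = 0.0848081
Sum: 0.0215279 + 0.0848081 = 0.106336
P(Component II | x) ≈ 0.798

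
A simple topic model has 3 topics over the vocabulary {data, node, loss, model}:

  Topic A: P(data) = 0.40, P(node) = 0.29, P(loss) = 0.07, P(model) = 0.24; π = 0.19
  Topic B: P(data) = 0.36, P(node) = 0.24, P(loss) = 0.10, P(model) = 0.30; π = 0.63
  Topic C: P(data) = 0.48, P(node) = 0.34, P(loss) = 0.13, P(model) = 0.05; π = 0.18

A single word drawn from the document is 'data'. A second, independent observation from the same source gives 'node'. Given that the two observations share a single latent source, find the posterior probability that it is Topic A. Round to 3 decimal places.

0.208

Posterior ∝ prior × likelihood, so P(k | x) ∝ π_k f_k(x); normalise over all components.
Since both observations come from the same component, the likelihood for component k is f_k(x₁)·f_k(x₂).
  L_A = [0.4] × [0.29] = 0.116
  L_B = [0.36] × [0.24] = 0.0864
  L_C = [0.48] × [0.34] = 0.1632
Multiply by the mixture weights:
  π_A·L_A = 0.19 × 0.116 = 0.02204
  π_B·L_B = 0.63 × 0.0864 = 0.054432
  π_C·L_C = 0.18 × 0.1632 = 0.029376
Marginal: 0.02204 + 0.054432 + 0.029376 = 0.105848
So the posterior for Topic A is 0.02204 / 0.105848 ≈ 0.208.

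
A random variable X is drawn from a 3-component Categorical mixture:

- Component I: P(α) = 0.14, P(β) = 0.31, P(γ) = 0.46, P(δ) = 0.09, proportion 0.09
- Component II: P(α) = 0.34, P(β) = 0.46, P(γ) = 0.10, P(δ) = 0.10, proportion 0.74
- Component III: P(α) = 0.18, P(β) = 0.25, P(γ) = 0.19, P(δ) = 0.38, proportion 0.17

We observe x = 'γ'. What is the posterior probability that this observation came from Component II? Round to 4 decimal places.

The responsibility of component k is π_k f_k(x) divided by Σ_j π_j f_j(x).
Component likelihoods at x = 'γ':
  f_I = P(γ | comp) = 0.46
  f_II = P(γ | comp) = 0.10
  f_III = P(γ | comp) = 0.19
Weight by the priors:
  π_I·f_I = 0.09 × 0.46 = 0.0414
  π_II·f_II = 0.74 × 0.1 = 0.074
  π_III·f_III = 0.17 × 0.19 = 0.0323
Evidence: 0.0414 + 0.074 + 0.0323 = 0.1477
P(Component II | data) = 0.074 / 0.1477 ≈ 0.5010

0.5010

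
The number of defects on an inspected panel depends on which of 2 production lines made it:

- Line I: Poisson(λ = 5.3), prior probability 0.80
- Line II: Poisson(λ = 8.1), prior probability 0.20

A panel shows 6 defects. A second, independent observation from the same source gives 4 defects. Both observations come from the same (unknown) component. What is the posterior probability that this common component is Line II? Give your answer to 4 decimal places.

0.0604

By Bayes' theorem, P(k | x) = π_k f_k(x) / Σ_j π_j f_j(x).
Since both observations come from the same component, the likelihood for component k is f_k(x₁)·f_k(x₂).
  f_I = [0.15366] × [0.164109] = 0.025217
  f_II = [0.119067] × [0.0544432] = 0.0064824
Prior × likelihood for each component:
  π_I·f_I = 0.80 × 0.025217 = 0.0201736
  π_II·f_II = 0.20 × 0.0064824 = 0.00129648
Sum: 0.0201736 + 0.00129648 = 0.0214701
So the posterior for Line II is 0.00129648 / 0.0214701 ≈ 0.0604.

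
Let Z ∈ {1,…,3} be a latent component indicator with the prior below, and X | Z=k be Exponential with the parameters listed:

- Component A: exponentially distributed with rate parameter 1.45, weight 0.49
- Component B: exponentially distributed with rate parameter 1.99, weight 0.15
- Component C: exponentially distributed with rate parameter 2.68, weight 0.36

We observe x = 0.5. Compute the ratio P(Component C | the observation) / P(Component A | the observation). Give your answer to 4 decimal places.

0.7341

Since P(k|x) ∝ w_k f_k(x), the posterior odds are w_i f_i(x) / (w_j f_j(x)).
Component likelihoods at x = 0.5:
  p_A = 0.702271
  p_B = 0.73575
  p_C = 0.701746
Odds = (0.36/0.49) × (0.701746/0.702271) = 0.734694 × 0.999254 ≈ 0.7341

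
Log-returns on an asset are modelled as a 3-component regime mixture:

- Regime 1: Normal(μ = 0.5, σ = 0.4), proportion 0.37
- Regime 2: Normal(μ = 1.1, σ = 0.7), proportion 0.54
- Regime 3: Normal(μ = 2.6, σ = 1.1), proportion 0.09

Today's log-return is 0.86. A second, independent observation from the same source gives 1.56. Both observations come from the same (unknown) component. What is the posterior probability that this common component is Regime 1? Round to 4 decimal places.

0.0513

Posterior ∝ prior × likelihood, so P(k | x) ∝ P(Z=k) f_k(x); normalise over all components.
Since both observations come from the same component, the likelihood for component k is f_k(x₁)·f_k(x₂).
  f_1 = [0.665213] × [0.0297806] = 0.0198105
  f_2 = [0.537386] × [0.45924] = 0.246789
  f_3 = [0.103796] × [0.23196] = 0.0240766
Multiply by the mixture weights:
  P(Z=1)·f_1 = 0.37 × 0.0198105 = 0.00732987
  P(Z=2)·f_2 = 0.54 × 0.246789 = 0.133266
  P(Z=3)·f_3 = 0.09 × 0.0240766 = 0.0021669
Denominator: 0.00732987 + 0.133266 + 0.0021669 = 0.142763
P(Regime 1 | x₁,x₂) ≈ 0.0513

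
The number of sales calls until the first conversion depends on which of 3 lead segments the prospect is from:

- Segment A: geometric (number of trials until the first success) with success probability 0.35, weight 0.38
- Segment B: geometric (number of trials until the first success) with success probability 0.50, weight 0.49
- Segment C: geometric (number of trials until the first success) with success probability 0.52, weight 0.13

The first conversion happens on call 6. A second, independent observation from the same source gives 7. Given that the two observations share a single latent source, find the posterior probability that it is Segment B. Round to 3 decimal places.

0.125

Posterior ∝ prior × likelihood, so P(k | x) ∝ w_k f_k(x); normalise over all components.
Since both observations come from the same component, the likelihood for component k is f_k(x₁)·f_k(x₂).
  p_A = [0.0406102] × [0.0263966] = 0.00107197
  p_B = [0.015625] × [0.0078125] = 0.00012207
  p_C = [0.0132498] × [0.00635991] = 8.42675e-05
Multiply by the mixture weights:
  w_A·p_A = 0.38 × 0.00107197 = 0.000407349
  w_B·p_B = 0.49 × 0.00012207 = 5.98145e-05
  w_C·p_C = 0.13 × 8.42675e-05 = 1.09548e-05
Sum: 0.000407349 + 5.98145e-05 + 1.09548e-05 = 0.000478118
P(Segment B | x₁,x₂) = 5.98145e-05 / 0.000478118 ≈ 0.125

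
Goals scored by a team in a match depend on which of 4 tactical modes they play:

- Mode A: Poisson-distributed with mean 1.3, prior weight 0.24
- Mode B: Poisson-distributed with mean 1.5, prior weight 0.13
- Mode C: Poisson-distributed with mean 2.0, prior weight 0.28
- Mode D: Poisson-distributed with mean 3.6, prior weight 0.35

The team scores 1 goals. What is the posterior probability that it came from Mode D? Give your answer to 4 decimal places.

Apply Bayes' rule: the posterior for each component is proportional to its prior times its likelihood at x.
Evaluate each component's likelihood at the observed value:
  L_A = 0.354291
  L_B = 0.334695
  L_C = 0.270671
  L_D = 0.0983654
Multiply by the mixture weights:
  w_A·L_A = 0.24 × 0.354291 = 0.0850299
  w_B·L_B = 0.13 × 0.334695 = 0.0435104
  w_C·L_C = 0.28 × 0.270671 = 0.0757878
  w_D·L_D = 0.35 × 0.0983654 = 0.0344279
Sum: 0.0850299 + 0.0435104 + 0.0757878 + 0.0344279 = 0.238756
Responsibility of Mode D: 0.0344279 / 0.238756 ≈ 0.1442

0.1442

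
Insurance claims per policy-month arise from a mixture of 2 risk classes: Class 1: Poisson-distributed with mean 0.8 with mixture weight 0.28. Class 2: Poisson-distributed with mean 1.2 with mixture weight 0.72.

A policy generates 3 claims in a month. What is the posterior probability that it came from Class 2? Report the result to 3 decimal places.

The responsibility of component k is π_k f_k(x) divided by Σ_j π_j f_j(x).
Poisson probabilities:
  p_1 = 0.0383427
  p_2 = 0.0867439
Weight by the priors:
  π_1·p_1 = 0.28 × 0.0383427 = 0.010736
  π_2·p_2 = 0.72 × 0.0867439 = 0.0624556
Normaliser: 0.010736 + 0.0624556 = 0.0731916
Responsibility of Class 2: 0.0624556 / 0.0731916 ≈ 0.853

0.853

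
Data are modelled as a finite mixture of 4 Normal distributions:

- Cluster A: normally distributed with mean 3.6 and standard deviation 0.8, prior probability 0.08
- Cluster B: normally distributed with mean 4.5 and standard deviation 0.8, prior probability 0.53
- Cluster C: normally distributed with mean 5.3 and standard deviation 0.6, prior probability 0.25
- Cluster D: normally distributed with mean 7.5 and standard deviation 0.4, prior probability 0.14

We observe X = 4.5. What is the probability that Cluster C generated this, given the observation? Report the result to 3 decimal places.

0.193

Apply Bayes' rule: the posterior for each component is proportional to its prior times its likelihood at x.
Normal densities:
  L_A = (1/(0.8·√(2π)))·exp(−(4.5−3.6)²/(2·0.8²)) = 0.498678·exp(-0.63281) = 0.264846
  L_B = (1/(0.8·√(2π)))·exp(−(4.5−4.5)²/(2·0.8²)) = 0.498678·exp(-0.00000) = 0.498678
  L_C = (1/(0.6·√(2π)))·exp(−(4.5−5.3)²/(2·0.6²)) = 0.664904·exp(-0.88889) = 0.27335
  L_D = (1/(0.4·√(2π)))·exp(−(4.5−7.5)²/(2·0.4²)) = 0.997356·exp(-28.12500) = 6.0858e-13
Prior × likelihood for each component:
  P(Z=A)·L_A = 0.08 × 0.264846 = 0.0211877
  P(Z=B)·L_B = 0.53 × 0.498678 = 0.264299
  P(Z=C)·L_C = 0.25 × 0.27335 = 0.0683375
  P(Z=D)·L_D = 0.14 × 6.0858e-13 = 8.52012e-14
Normaliser: 0.0211877 + 0.264299 + 0.0683375 + 8.52012e-14 = 0.353824
P(Cluster C | the observation) = 0.0683375 / 0.353824 ≈ 0.193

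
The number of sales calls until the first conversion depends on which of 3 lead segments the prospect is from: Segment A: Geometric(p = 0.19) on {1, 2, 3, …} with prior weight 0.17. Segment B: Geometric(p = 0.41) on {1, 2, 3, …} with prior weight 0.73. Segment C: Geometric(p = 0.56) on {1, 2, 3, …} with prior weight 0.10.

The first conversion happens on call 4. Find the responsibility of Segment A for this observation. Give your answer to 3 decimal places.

0.206

The responsibility of component k is π_k f_k(x) divided by Σ_j π_j f_j(x).
Geometric probabilities:
  f_A = 0.100974
  f_B = 0.0842054
  f_C = 0.047703
Prior × likelihood for each component:
  π_A·f_A = 0.17 × 0.100974 = 0.0171655
  π_B·f_B = 0.73 × 0.0842054 = 0.0614699
  π_C·f_C = 0.10 × 0.047703 = 0.0047703
Normaliser: 0.0171655 + 0.0614699 + 0.0047703 = 0.0834058
Responsibility of Segment A: 0.0171655 / 0.0834058 ≈ 0.206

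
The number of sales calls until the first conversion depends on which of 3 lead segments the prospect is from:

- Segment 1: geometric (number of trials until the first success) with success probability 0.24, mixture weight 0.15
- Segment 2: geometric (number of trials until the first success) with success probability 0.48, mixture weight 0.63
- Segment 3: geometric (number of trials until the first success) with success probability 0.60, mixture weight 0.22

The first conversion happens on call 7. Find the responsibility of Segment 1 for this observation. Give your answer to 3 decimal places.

Posterior ∝ prior × likelihood, so P(k | x) ∝ π_k f_k(x); normalise over all components.
Geometric probabilities:
  p_1 = 0.24·(1−0.24)^6 = 0.24·0.1927 = 0.046248
  p_2 = 0.48·(1−0.48)^6 = 0.48·0.0197706 = 0.00948989
  p_3 = 0.60·(1−0.60)^6 = 0.60·0.004096 = 0.0024576
Weight by the priors:
  π_1·p_1 = 0.15 × 0.046248 = 0.0069372
  π_2·p_2 = 0.63 × 0.00948989 = 0.00597863
  π_3·p_3 = 0.22 × 0.0024576 = 0.000540672
Normaliser: 0.0069372 + 0.00597863 + 0.000540672 = 0.0134565
Responsibility of Segment 1: 0.0069372 / 0.0134565 ≈ 0.516

0.516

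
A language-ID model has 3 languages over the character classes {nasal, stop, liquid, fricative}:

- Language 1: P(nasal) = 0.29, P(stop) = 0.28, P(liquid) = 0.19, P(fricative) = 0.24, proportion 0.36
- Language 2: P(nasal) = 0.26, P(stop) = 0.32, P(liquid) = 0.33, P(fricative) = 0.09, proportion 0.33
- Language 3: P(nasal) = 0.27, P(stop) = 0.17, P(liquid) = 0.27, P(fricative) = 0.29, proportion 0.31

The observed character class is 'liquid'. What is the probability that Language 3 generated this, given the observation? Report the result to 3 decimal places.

Apply Bayes' rule: the posterior for each component is proportional to its prior times its likelihood at x.
Categorical probabilities:
  f_1 = P(liquid | comp) = 0.19
  f_2 = P(liquid | comp) = 0.33
  f_3 = P(liquid | comp) = 0.27
Unnormalised posteriors:
  π_1·f_1 = 0.36 × 0.19 = 0.0684
  π_2·f_2 = 0.33 × 0.33 = 0.1089
  π_3·f_3 = 0.31 × 0.27 = 0.0837
Evidence: 0.0684 + 0.1089 + 0.0837 = 0.261
P(Language 3 | data) = 0.0837 / 0.261 ≈ 0.321

0.321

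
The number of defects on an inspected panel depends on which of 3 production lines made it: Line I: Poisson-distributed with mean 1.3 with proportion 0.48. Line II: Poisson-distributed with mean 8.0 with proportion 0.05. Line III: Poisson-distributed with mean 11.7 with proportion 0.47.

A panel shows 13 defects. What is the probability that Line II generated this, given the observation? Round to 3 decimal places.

Posterior ∝ prior × likelihood, so P(k | x) ∝ π_k f_k(x); normalise over all components.
Poisson probabilities:
  f_I = 1.32556e-09
  f_II = 0.0296165
  f_III = 0.102539
Multiply by the mixture weights:
  π_I·f_I = 0.48 × 1.32556e-09 = 6.3627e-10
  π_II·f_II = 0.05 × 0.0296165 = 0.00148082
  π_III·f_III = 0.47 × 0.102539 = 0.0481935
Normaliser: 6.3627e-10 + 0.00148082 + 0.0481935 = 0.0496743
Responsibility of Line II: 0.00148082 / 0.0496743 ≈ 0.030

0.030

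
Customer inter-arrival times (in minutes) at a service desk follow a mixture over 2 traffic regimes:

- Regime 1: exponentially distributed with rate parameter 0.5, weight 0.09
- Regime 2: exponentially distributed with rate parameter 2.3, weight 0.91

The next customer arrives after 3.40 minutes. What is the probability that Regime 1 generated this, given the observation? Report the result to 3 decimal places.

Apply Bayes' rule: the posterior for each component is proportional to its prior times its likelihood at x.
Evaluate each component's likelihood at the observed value:
  p_1 = 0.0913418
  p_2 = 0.00092373
Multiply by the mixture weights:
  P(Z=1)·p_1 = 0.09 × 0.0913418 = 0.00822076
  P(Z=2)·p_2 = 0.91 × 0.00092373 = 0.000840594
Evidence: 0.00822076 + 0.000840594 = 0.00906135
P(Regime 1 | x) = 0.00822076 / 0.00906135 ≈ 0.907

0.907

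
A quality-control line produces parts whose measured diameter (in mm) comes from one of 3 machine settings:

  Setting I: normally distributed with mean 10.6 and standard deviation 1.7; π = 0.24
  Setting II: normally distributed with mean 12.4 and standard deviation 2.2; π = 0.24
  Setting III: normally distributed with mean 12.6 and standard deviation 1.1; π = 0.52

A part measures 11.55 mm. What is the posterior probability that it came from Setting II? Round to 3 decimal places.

Posterior ∝ prior × likelihood, so P(k | x) ∝ π_k f_k(x); normalise over all components.
Evaluate each component's likelihood at the observed value:
  f_I = 0.200747
  f_II = 0.168295
  f_III = 0.229965
Prior × likelihood for each component:
  π_I·f_I = 0.24 × 0.200747 = 0.0481793
  π_II·f_II = 0.24 × 0.168295 = 0.0403909
  π_III·f_III = 0.52 × 0.229965 = 0.119582
Denominator: 0.0481793 + 0.0403909 + 0.119582 = 0.208152
So the posterior for Setting II is 0.0403909 / 0.208152 ≈ 0.194.

0.194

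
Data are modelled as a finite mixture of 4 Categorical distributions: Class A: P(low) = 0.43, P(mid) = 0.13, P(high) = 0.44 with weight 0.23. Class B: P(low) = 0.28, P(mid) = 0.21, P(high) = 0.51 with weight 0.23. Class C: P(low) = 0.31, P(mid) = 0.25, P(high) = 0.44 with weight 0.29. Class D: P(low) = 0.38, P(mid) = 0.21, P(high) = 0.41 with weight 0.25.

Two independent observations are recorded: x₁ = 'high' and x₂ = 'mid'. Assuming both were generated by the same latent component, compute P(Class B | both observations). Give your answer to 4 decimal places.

0.2701

P(component k | x) = π_k·f_k(x) / marginal(x), where marginal(x) = Σ_j π_j·f_j(x).
Since both observations come from the same component, the likelihood for component k is f_k(x₁)·f_k(x₂).
  L_A = [P(high | comp) = 0.44] × [0.13] = 0.0572
  L_B = [P(high | comp) = 0.51] × [0.21] = 0.1071
  L_C = [P(high | comp) = 0.44] × [0.25] = 0.11
  L_D = [P(high | comp) = 0.41] × [0.21] = 0.0861
Weight by the priors:
  π_A·L_A = 0.23 × 0.0572 = 0.013156
  π_B·L_B = 0.23 × 0.1071 = 0.024633
  π_C·L_C = 0.29 × 0.11 = 0.0319
  π_D·L_D = 0.25 × 0.0861 = 0.021525
Sum: 0.013156 + 0.024633 + 0.0319 + 0.021525 = 0.091214
P(Class B | data) ≈ 0.2701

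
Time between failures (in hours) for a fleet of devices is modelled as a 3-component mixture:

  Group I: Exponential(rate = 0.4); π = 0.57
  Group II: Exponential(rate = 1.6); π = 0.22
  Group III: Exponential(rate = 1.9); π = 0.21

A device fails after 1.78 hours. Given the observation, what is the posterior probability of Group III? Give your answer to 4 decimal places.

0.0930

P(component k | x) = π_k·f_k(x) / marginal(x), where marginal(x) = Σ_j π_j·f_j(x).
Exponential densities:
  f_I = 0.196265
  f_II = 0.0927362
  f_III = 0.0645609
Unnormalised posteriors:
  π_I·f_I = 0.57 × 0.196265 = 0.111871
  π_II·f_II = 0.22 × 0.0927362 = 0.020402
  π_III·f_III = 0.21 × 0.0645609 = 0.0135578
Normaliser: 0.111871 + 0.020402 + 0.0135578 = 0.145831
P(Group III | x) ≈ 0.0930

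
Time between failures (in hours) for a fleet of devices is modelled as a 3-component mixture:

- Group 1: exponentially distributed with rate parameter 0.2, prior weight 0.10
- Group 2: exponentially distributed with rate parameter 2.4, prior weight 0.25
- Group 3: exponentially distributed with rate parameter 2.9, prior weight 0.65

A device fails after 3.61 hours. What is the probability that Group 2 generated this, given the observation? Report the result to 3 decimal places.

0.010

Posterior ∝ prior × likelihood, so P(k | x) ∝ w_k f_k(x); normalise over all components.
Evaluate each component's likelihood at the observed value:
  p_1 = 0.2·e^(−0.2·3.61) = 0.2·e^(−0.7220) = 0.0971559
  p_2 = 2.4·e^(−2.4·3.61) = 2.4·e^(−8.6640) = 0.000414461
  p_3 = 2.9·e^(−2.9·3.61) = 2.9·e^(−10.4690) = 8.237e-05
Multiply by the mixture weights:
  w_1·p_1 = 0.10 × 0.0971559 = 0.00971559
  w_2·p_2 = 0.25 × 0.000414461 = 0.000103615
  w_3·p_3 = 0.65 × 8.237e-05 = 5.35405e-05
Marginal: 0.00971559 + 0.000103615 + 5.35405e-05 = 0.00987275
P(Group 2 | the observation) = 0.000103615 / 0.00987275 ≈ 0.010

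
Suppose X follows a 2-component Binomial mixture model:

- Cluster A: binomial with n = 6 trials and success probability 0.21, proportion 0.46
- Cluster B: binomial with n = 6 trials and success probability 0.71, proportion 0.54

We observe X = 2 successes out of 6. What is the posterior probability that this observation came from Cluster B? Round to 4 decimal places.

P(component k | x) = π_k·f_k(x) / marginal(x), where marginal(x) = Σ_j π_j·f_j(x).
Binomial probabilities:
  f_A = C(6,2)·0.21^2·0.79^4 = 15·0.0441·0.389501 = 0.257655
  f_B = C(6,2)·0.71^2·0.29^4 = 15·0.5041·0.00707281 = 0.0534811
Unnormalised posteriors:
  π_A·f_A = 0.46 × 0.257655 = 0.118521
  π_B·f_B = 0.54 × 0.0534811 = 0.0288798
Denominator: 0.118521 + 0.0288798 = 0.147401
P(Cluster B | 2 successes out of 6) ≈ 0.1959

0.1959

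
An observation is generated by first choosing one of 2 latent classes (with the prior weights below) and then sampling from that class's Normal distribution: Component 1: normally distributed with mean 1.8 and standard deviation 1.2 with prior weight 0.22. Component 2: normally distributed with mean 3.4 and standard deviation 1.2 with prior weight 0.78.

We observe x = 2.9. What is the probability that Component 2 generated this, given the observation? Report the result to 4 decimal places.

0.8319

Apply Bayes' rule: the posterior for each component is proportional to its prior times its likelihood at x.
Evaluate each component's likelihood at the observed value:
  L_1 = 0.218406
  L_2 = 0.30481
Unnormalised posteriors:
  π_1·L_1 = 0.22 × 0.218406 = 0.0480493
  π_2·L_2 = 0.78 × 0.30481 = 0.237752
Sum: 0.0480493 + 0.237752 = 0.285801
So the posterior for Component 2 is 0.237752 / 0.285801 ≈ 0.8319.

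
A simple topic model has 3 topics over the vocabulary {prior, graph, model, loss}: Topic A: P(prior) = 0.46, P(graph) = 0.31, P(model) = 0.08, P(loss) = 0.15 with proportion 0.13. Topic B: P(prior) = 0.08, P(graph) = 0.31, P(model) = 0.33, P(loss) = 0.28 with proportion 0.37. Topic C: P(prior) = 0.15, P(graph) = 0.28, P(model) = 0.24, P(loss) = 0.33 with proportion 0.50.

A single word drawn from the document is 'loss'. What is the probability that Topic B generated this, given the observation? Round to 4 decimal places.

0.3596

The responsibility of component k is π_k f_k(x) divided by Σ_j π_j f_j(x).
Categorical probabilities:
  f_A = P(loss | comp) = 0.15
  f_B = P(loss | comp) = 0.28
  f_C = P(loss | comp) = 0.33
Weight by the priors:
  π_A·f_A = 0.13 × 0.15 = 0.0195
  π_B·f_B = 0.37 × 0.28 = 0.1036
  π_C·f_C = 0.50 × 0.33 = 0.165
Normaliser: 0.0195 + 0.1036 + 0.165 = 0.2881
So the posterior for Topic B is 0.1036 / 0.2881 ≈ 0.3596.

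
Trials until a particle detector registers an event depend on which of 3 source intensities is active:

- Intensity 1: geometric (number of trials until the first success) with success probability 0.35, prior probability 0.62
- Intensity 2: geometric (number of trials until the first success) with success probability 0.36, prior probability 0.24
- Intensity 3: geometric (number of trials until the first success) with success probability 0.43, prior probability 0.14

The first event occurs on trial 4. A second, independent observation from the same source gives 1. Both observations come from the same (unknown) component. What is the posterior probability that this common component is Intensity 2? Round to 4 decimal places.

0.2412

The responsibility of component k is π_k f_k(x) divided by Σ_j π_j f_j(x).
Since both observations come from the same component, the likelihood for component k is f_k(x₁)·f_k(x₂).
  f_1 = [0.0961188] × [0.35] = 0.0336416
  f_2 = [0.0943718] × [0.36] = 0.0339739
  f_3 = [0.079633] × [0.43] = 0.0342422
Prior × likelihood for each component:
  π_1·f_1 = 0.62 × 0.0336416 = 0.0208578
  π_2·f_2 = 0.24 × 0.0339739 = 0.00815373
  π_3·f_3 = 0.14 × 0.0342422 = 0.00479391
Marginal: 0.0208578 + 0.00815373 + 0.00479391 = 0.0338054
P(Intensity 2 | x₁, x₂) = 0.00815373 / 0.0338054 ≈ 0.2412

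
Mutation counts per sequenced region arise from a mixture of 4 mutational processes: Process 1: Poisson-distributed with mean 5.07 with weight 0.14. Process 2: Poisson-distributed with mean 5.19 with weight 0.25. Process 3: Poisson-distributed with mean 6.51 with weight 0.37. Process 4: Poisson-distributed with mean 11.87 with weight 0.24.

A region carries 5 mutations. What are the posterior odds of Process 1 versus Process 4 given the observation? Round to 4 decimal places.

7.4457

The posterior odds equal the prior odds times the likelihood ratio: (π_i/π_j)·(f_i(x)/f_j(x)).
Poisson probabilities:
  p_1 = e^(−5.07)·5.07^5/5! = 0.175382
  p_2 = e^(−5.19)·5.19^5/5! = 0.174851
  p_3 = e^(−6.51)·6.51^5/5! = 0.145033
  p_4 = e^(−11.87)·11.87^5/5! = 0.0137403
Posterior odds = (π_1·p_1) / (π_4·p_4) = (0.14·0.175382) / (0.24·0.0137403) = 0.0245535 / 0.00329768 ≈ 7.4457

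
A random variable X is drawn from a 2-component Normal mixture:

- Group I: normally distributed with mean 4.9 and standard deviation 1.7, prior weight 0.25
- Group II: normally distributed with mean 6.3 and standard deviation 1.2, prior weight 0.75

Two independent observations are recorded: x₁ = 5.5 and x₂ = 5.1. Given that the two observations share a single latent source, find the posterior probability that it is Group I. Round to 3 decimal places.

0.242

The responsibility of component k is w_k f_k(x) divided by Σ_j w_j f_j(x).
Since both observations come from the same component, the likelihood for component k is f_k(x₁)·f_k(x₂).
  p_I = [(1/(1.7·√(2π)))·exp(−(5.5−4.9)²/(2·1.7²)) = 0.234672·exp(-0.06228) = 0.220502] × [0.233054] = 0.0513887
  p_II = [(1/(1.2·√(2π)))·exp(−(5.5−6.3)²/(2·1.2²)) = 0.332452·exp(-0.22222) = 0.266207] × [0.201642] = 0.0536785
Multiply by the mixture weights:
  w_I·p_I = 0.25 × 0.0513887 = 0.0128472
  w_II·p_II = 0.75 × 0.0536785 = 0.0402589
Denominator: 0.0128472 + 0.0402589 = 0.0531061
So the posterior for Group I is 0.0128472 / 0.0531061 ≈ 0.242.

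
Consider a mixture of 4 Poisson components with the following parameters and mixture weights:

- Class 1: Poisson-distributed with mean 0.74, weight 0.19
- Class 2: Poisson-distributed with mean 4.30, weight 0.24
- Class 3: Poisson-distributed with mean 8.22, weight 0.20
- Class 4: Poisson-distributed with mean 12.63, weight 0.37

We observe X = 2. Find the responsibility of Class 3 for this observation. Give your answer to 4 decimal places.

Posterior ∝ prior × likelihood, so P(k | x) ∝ w_k f_k(x); normalise over all components.
Poisson probabilities:
  f_1 = 0.130634
  f_2 = 0.125441
  f_3 = 0.00909522
  f_4 = 0.000260998
Multiply by the mixture weights:
  w_1·f_1 = 0.19 × 0.130634 = 0.0248204
  w_2·f_2 = 0.24 × 0.125441 = 0.0301059
  w_3·f_3 = 0.20 × 0.00909522 = 0.00181904
  w_4·f_4 = 0.37 × 0.000260998 = 9.65693e-05
Normaliser: 0.0248204 + 0.0301059 + 0.00181904 + 9.65693e-05 = 0.056842
P(Class 3 | x) ≈ 0.0320

0.0320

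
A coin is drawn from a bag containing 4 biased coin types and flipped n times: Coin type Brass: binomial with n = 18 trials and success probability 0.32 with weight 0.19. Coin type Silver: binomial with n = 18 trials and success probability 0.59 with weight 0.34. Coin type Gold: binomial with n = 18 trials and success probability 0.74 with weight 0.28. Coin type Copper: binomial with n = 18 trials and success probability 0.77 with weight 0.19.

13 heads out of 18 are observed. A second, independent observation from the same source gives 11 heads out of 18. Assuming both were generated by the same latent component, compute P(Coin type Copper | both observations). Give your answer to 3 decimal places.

Posterior ∝ prior × likelihood, so P(k | x) ∝ π_k f_k(x); normalise over all components.
Since both observations come from the same component, the likelihood for component k is f_k(x₁)·f_k(x₂).
  L_Brass = [0.000459593] × [0.00770845] = 3.54275e-06
  L_Silver = [0.104202] × [0.186902] = 0.0194755
  L_Gold = [0.203123] × [0.0931359] = 0.018918
  L_Copper = [0.184458] × [0.061129] = 0.0112758
Prior × likelihood for each component:
  π_Brass·L_Brass = 0.19 × 3.54275e-06 = 6.73123e-07
  π_Silver·L_Silver = 0.34 × 0.0194755 = 0.00662167
  π_Gold·L_Gold = 0.28 × 0.018918 = 0.00529705
  π_Copper·L_Copper = 0.19 × 0.0112758 = 0.00214239
Marginal: 6.73123e-07 + 0.00662167 + 0.00529705 + 0.00214239 = 0.0140618
P(Coin type Copper | x₁, x₂) = 0.00214239 / 0.0140618 ≈ 0.152

0.152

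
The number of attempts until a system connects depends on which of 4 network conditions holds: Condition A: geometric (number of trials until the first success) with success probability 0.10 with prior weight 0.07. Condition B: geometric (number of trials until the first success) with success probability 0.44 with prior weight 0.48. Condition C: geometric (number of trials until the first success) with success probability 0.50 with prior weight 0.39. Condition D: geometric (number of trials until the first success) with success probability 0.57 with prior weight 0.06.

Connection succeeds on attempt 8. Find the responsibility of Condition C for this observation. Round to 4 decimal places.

P(component k | x) = π_k·f_k(x) / marginal(x), where marginal(x) = Σ_j π_j·f_j(x).
Evaluate each component's likelihood at the observed value:
  p_A = 0.0478297
  p_B = 0.00759922
  p_C = 0.00390625
  p_D = 0.00154937
Multiply by the mixture weights:
  π_A·p_A = 0.07 × 0.0478297 = 0.00334808
  π_B·p_B = 0.48 × 0.00759922 = 0.00364762
  π_C·p_C = 0.39 × 0.00390625 = 0.00152344
  π_D·p_D = 0.06 × 0.00154937 = 9.2962e-05
Sum: 0.00334808 + 0.00364762 + 0.00152344 + 9.2962e-05 = 0.0086121
Responsibility of Condition C: 0.00152344 / 0.0086121 ≈ 0.1769

0.1769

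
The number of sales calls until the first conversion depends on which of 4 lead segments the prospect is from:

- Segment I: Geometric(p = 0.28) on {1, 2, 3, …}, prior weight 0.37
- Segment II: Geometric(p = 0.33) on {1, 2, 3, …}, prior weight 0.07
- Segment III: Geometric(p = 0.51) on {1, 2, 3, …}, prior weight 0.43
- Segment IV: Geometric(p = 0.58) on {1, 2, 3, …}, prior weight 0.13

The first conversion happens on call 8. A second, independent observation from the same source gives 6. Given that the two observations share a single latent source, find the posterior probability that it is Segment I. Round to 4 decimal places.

0.8687

P(component k | x) = π_k·f_k(x) / marginal(x), where marginal(x) = Σ_j π_j·f_j(x).
Since both observations come from the same component, the likelihood for component k is f_k(x₁)·f_k(x₂).
  f_I = [0.28·(1−0.28)^7 = 0.28·0.100306 = 0.0280857] × [0.0541777] = 0.00152162
  f_II = [0.33·(1−0.33)^7 = 0.33·0.0606071 = 0.0200003] × [0.0445541] = 0.000891098
  f_III = [0.51·(1−0.51)^7 = 0.51·0.00678223 = 0.00345894] × [0.0144062] = 4.98303e-05
  f_IV = [0.58·(1−0.58)^7 = 0.58·0.00230539 = 0.00133713] × [0.00758009] = 1.01356e-05
Unnormalised posteriors:
  π_I·f_I = 0.37 × 0.00152162 = 0.000562999
  π_II·f_II = 0.07 × 0.000891098 = 6.23769e-05
  π_III·f_III = 0.43 × 4.98303e-05 = 2.1427e-05
  π_IV·f_IV = 0.13 × 1.01356e-05 = 1.31762e-06
Normaliser: 0.000562999 + 6.23769e-05 + 2.1427e-05 + 1.31762e-06 = 0.000648121
P(Segment I | x₁,x₂) = 0.000562999 / 0.000648121 ≈ 0.8687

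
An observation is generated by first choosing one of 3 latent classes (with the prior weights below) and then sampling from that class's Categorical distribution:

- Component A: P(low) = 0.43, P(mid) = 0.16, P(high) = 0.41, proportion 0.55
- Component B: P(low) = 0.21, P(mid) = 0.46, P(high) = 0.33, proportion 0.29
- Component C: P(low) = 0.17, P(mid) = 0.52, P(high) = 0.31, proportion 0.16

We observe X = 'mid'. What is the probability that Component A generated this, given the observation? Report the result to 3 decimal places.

0.289

Apply Bayes' rule: the posterior for each component is proportional to its prior times its likelihood at x.
Component likelihoods at x = 'mid':
  f_A = P(mid | comp) = 0.16
  f_B = P(mid | comp) = 0.46
  f_C = P(mid | comp) = 0.52
Multiply by the mixture weights:
  π_A·f_A = 0.55 × 0.16 = 0.088
  π_B·f_B = 0.29 × 0.46 = 0.1334
  π_C·f_C = 0.16 × 0.52 = 0.0832
Sum: 0.088 + 0.1334 + 0.0832 = 0.3046
P(Component A | data) = 0.088 / 0.3046 ≈ 0.289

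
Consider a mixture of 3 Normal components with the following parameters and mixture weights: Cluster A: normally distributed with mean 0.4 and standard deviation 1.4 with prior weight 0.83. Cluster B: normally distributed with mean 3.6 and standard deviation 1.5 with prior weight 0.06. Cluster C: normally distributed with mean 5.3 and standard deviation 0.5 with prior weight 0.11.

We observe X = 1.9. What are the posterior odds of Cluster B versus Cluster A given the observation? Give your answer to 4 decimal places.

0.0630

Only the two components matter; the odds are (P(Z=i) f_i(x)) / (P(Z=j) f_j(x)).
Evaluate each component's likelihood at the observed value:
  p_A = (1/(1.4·√(2π)))·exp(−(1.9−0.4)²/(2·1.4²)) = 0.284959·exp(-0.57398) = 0.160511
  p_B = (1/(1.5·√(2π)))·exp(−(1.9−3.6)²/(2·1.5²)) = 0.265962·exp(-0.64222) = 0.139928
  p_C = (1/(0.5·√(2π)))·exp(−(1.9−5.3)²/(2·0.5²)) = 0.797885·exp(-23.12000) = 7.26192e-11
Posterior odds = (P(Z=B)·p_B) / (P(Z=A)·p_A) = (0.06·0.139928) / (0.83·0.160511) = 0.00839569 / 0.133224 ≈ 0.0630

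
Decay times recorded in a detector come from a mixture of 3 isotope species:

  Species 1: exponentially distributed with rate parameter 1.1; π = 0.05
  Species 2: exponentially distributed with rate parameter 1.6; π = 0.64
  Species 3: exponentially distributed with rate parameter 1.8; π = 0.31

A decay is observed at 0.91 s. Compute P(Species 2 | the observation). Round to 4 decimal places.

Apply Bayes' rule: the posterior for each component is proportional to its prior times its likelihood at x.
Component likelihoods at x = 0.91 s:
  p_1 = 1.1·e^(−1.1·0.91) = 1.1·e^(−1.0010) = 0.404263
  p_2 = 1.6·e^(−1.6·0.91) = 1.6·e^(−1.4560) = 0.373067
  p_3 = 1.8·e^(−1.8·0.91) = 1.8·e^(−1.6380) = 0.349863
Multiply by the mixture weights:
  π_1·p_1 = 0.05 × 0.404263 = 0.0202131
  π_2·p_2 = 0.64 × 0.373067 = 0.238763
  π_3·p_3 = 0.31 × 0.349863 = 0.108458
Denominator: 0.0202131 + 0.238763 + 0.108458 = 0.367434
So the posterior for Species 2 is 0.238763 / 0.367434 ≈ 0.6498.

0.6498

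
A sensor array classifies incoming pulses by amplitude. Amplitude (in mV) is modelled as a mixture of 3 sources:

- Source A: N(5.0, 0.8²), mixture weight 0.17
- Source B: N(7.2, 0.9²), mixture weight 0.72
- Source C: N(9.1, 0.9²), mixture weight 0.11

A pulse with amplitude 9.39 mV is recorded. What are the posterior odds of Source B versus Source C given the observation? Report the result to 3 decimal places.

0.357

The posterior odds equal the prior odds times the likelihood ratio: (π_i/π_j)·(f_i(x)/f_j(x)).
Evaluate each component's likelihood at the observed value:
  f_A = (1/(0.8·√(2π)))·exp(−(9.39−5.0)²/(2·0.8²)) = 0.498678·exp(-15.05633) = 1.44192e-07
  f_B = (1/(0.9·√(2π)))·exp(−(9.39−7.2)²/(2·0.9²)) = 0.443269·exp(-2.96056) = 0.022957
  f_C = (1/(0.9·√(2π)))·exp(−(9.39−9.1)²/(2·0.9²)) = 0.443269·exp(-0.05191) = 0.420845
Odds = (0.72/0.11) × (0.022957/0.420845) = 6.54545 × 0.0545498 ≈ 0.357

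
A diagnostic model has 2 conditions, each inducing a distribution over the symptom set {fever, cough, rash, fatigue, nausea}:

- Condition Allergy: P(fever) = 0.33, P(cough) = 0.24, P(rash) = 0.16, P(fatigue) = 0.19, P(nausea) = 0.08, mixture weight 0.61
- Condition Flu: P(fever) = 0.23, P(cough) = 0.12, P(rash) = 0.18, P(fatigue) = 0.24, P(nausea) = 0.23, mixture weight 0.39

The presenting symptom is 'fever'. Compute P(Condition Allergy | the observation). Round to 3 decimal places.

Apply Bayes' rule: the posterior for each component is proportional to its prior times its likelihood at x.
Categorical probabilities:
  L_Allergy = P(fever | comp) = 0.33
  L_Flu = P(fever | comp) = 0.23
Multiply by the mixture weights:
  π_Allergy·L_Allergy = 0.61 × 0.33 = 0.2013
  π_Flu·L_Flu = 0.39 × 0.23 = 0.0897
Normaliser: 0.2013 + 0.0897 = 0.291
P(Condition Allergy | 'fever') = 0.2013 / 0.291 ≈ 0.692

0.692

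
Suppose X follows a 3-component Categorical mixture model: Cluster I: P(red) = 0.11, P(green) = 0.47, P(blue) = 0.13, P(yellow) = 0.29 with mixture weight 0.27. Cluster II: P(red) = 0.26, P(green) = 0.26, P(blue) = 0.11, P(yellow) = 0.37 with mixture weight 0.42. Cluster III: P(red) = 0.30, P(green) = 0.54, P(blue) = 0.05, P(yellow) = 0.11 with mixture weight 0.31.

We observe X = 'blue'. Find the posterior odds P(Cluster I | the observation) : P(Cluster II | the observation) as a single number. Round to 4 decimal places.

Posterior odds = (w_i f_i(x)) / (w_j f_j(x)); the normalising sum cancels.
Component likelihoods at x = 'blue':
  L_I = P(blue | comp) = 0.13
  L_II = P(blue | comp) = 0.11
  L_III = P(blue | comp) = 0.05
Posterior odds = (w_I·L_I) / (w_II·L_II) = (0.27·0.13) / (0.42·0.11) = 0.0351 / 0.0462 ≈ 0.7597

0.7597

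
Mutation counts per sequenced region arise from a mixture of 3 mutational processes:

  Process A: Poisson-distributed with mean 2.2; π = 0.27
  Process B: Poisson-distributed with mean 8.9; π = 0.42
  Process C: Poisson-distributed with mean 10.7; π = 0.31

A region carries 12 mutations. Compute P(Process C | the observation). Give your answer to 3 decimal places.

Apply Bayes' rule: the posterior for each component is proportional to its prior times its likelihood at x.
Component likelihoods at x = 12 mutations:
  p_A = e^(−2.2)·2.2^12/12! = 2.97363e-06
  p_B = e^(−8.9)·8.9^12/12! = 0.070327
  p_C = e^(−10.7)·10.7^12/12! = 0.106003
Multiply by the mixture weights:
  w_A·p_A = 0.27 × 2.97363e-06 = 8.02881e-07
  w_B·p_B = 0.42 × 0.070327 = 0.0295373
  w_C·p_C = 0.31 × 0.106003 = 0.0328609
Marginal: 8.02881e-07 + 0.0295373 + 0.0328609 = 0.062399
So the posterior for Process C is 0.0328609 / 0.062399 ≈ 0.527.

0.527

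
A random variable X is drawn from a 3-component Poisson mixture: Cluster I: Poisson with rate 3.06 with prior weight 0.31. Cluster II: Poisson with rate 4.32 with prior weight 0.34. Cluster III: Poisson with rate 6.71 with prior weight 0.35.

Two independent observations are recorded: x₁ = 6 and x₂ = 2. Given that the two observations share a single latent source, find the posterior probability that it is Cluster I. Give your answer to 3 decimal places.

0.357

Posterior ∝ prior × likelihood, so P(k | x) ∝ π_k f_k(x); normalise over all components.
Since both observations come from the same component, the likelihood for component k is f_k(x₁)·f_k(x₂).
  L_I = [e^(−3.06)·3.06^6/6! = 0.0534632] × [0.219519] = 0.0117362
  L_II = [e^(−4.32)·4.32^6/6! = 0.120065] × [0.124104] = 0.0149006
  L_III = [e^(−6.71)·6.71^6/6! = 0.154485] × [0.0274346] = 0.00423824
Prior × likelihood for each component:
  π_I·L_I = 0.31 × 0.0117362 = 0.00363822
  π_II·L_II = 0.34 × 0.0149006 = 0.0050662
  π_III·L_III = 0.35 × 0.00423824 = 0.00148338
Marginal: 0.00363822 + 0.0050662 + 0.00148338 = 0.0101878
So the posterior for Cluster I is 0.00363822 / 0.0101878 ≈ 0.357.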